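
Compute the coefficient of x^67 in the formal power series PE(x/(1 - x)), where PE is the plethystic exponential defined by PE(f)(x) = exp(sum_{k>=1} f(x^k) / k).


For f(x) = x/(1 - x) we have
sum_{k>=1} f(x^k) / k = sum_{k>=1} (1/k) * x^k / (1 - x^k) = sum_{k, m >= 1} x^(k m) / k,
which after exponentiating simplifies to
PE(x/(1 - x)) = prod_{k>=1} 1 / (1 - x^k).
This is the generating function for the partition function p(n), so the coefficient of x^67 is p(67).
Computing p(67) by dynamic programming over parts 1, 2, ..., 67: p(67) = 2679689.

2679689


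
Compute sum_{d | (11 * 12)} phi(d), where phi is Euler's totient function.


First, 11 * 12 = 132. One classical identity is sum_{d | n} phi(d) = n (each k in [1, n] has a unique gcd with n, and among the k's with gcd(k, n) = n/d there are phi(d) of them). So the sum equals 132. We also verify directly:
Divisors of 132: 1, 2, 3, 4, 6, 11, 12, 22, 33, 44, 66, 132.
phi values: 1, 1, 2, 2, 2, 10, 4, 10, 20, 20, 20, 40.
Sum = 132.

132


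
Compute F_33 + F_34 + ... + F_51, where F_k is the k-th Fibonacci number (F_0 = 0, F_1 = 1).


Use the identity sum_{k=0}^{N} F_k = F_{N+2} - 1 (which follows from F_{k+2} - F_{k+1} = F_k). Then
sum_{k=33}^{51} F_k = (F_{53} - 1) - (F_{34} - 1) = F_{53} - F_{34}.
Computing: F_{53} = 53316291173, F_{34} = 5702887, so
Sum = 53316291173 - 5702887 = 53310588286.

53310588286


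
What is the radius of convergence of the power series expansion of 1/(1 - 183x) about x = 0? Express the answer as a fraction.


Expanding 1/(1 - 183x) = sum_{k>=0} 183^k x^k, the series converges when |183x| < 1, i.e., |x| < 1/183.
So the radius of convergence is 1/183 = 1/183.

1/183


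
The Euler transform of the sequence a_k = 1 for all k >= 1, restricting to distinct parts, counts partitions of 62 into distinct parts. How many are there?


Partitions of 62 into distinct parts can be computed via generating function.
Product (1+x)(1+x^2)(1+x^3)...
The coefficient of x^62 = 13394

13394


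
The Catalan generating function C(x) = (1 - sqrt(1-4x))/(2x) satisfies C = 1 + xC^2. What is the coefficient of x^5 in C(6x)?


Substituting x -> 6x scales the n-th coefficient by 6^n, so [x^5] C(6x) = 6^5 * C_5.
C_5 = C(2*5, 5)/(6) = 252/6 = 42.
So 6^5 * 42 = 7776 * 42 = 326592.

326592


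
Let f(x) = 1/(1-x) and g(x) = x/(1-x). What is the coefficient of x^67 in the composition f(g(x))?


First simplify the composition: f(g(x)) = 1/(1 - x/(1-x)) = (1-x)/((1-x) - x) = (1-x)/(1-2x).
Now extract the coefficient. Write (1-x)/(1-2x) = 1/(1-2x) - x/(1-2x).
The coefficient of x^n in 1/(1-2x) is 2^n, and in x/(1-2x) is 2^(n-1) (for n >= 1).
So the coefficient of x^67 is 2^67 - 2^66 = 147573952589676412928 - 73786976294838206464 = 73786976294838206464.

73786976294838206464


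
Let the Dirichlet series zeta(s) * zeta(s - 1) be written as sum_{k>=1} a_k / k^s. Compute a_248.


Convolution gives a_k = sum_{d | k} d * 1 = sum_{d | k} d = sigma(k), the sum of positive divisors of k.
For k = 248, the divisors are 1, 2, 4, 8, 31, 62, 124, 248, so
sigma(248) = 1 + 2 + 4 + 8 + 31 + 62 + 124 + 248 = 480.

480


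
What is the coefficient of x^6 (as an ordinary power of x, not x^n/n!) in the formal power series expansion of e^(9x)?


The exponential series is e^y = sum_{k>=0} y^k / k!. Substituting y = 9x gives
e^(9x) = sum_{k>=0} 9^k x^k / k!.
So the coefficient of x^n is a^n/n! with a = 9, n = 6:
9^6 / 6! = 531441/720 = 59049/80

59049/80


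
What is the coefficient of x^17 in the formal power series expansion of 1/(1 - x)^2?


The negative binomial / multiset identity is
1/(1 - x)^r = sum_{k>=0} C(k + r - 1, r - 1) x^k.
Here r = 2 and k = 17, so the coefficient is
C(17 + 1, 1) = C(18, 1)
= 18

18


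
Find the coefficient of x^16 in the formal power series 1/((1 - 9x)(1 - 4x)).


By partial fractions or Cauchy convolution:
The coefficient equals sum_{k=0}^{16} 9^k * 4^(16-k).
= 3335432903959477

3335432903959477


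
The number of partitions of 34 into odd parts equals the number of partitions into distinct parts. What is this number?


Computing partitions of 34 into odd parts (1, 3, 5, ...):
Using the generating function prod_{k>=0} 1/(1-x^(2k+1)),
the count is 512

512


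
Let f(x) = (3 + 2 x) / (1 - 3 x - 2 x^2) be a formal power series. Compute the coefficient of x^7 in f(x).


Write f(x) = sum_{k>=0} a_k x^k. Multiplying both sides by 1 - 3 x - 2 x^2 gives
(1 - 3 x - 2 x^2) sum_{k>=0} a_k x^k = 3 + 2 x.
Matching coefficients:
 x^0: a_0 = 3
 x^1: a_1 - 3 a_0 = 2  =>  a_1 = 3*3 + 2 = 11
 x^k (k >= 2): a_k = 3 a_{k-1} + 2 a_{k-2}.
Iterating: a_2 = 39, a_3 = 139, a_4 = 495, a_5 = 1763, a_6 = 6279, a_7 = 22363.
So the coefficient of x^7 is 22363.

22363


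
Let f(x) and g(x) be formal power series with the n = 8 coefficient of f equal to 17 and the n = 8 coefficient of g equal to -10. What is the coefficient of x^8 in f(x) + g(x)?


Addition of formal power series is termwise.
The coefficient of x^8 in f + g = 17 + -10
= 7

7


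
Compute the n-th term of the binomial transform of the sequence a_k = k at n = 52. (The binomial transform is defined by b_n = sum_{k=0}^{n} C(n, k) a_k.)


With a_k = k, b_n = sum_{k=0}^{n} C(n, k) k. Using k * C(n, k) = n * C(n-1, k-1) gives b_n = n * sum_{k>=1} C(n-1, k-1) = n * 2^(n-1).
For n = 52: 52 * 2^51 = 52 * 2251799813685248 = 117093590311632896.

117093590311632896


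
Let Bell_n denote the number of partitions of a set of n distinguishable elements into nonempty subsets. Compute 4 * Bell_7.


Bell_7 can be computed from the Bell triangle or from Dobinski's identity Bell_n = (1/e) * sum_{k>=0} k^n / k!.
Computing Bell_7 = 877.
Then 4 * 877 = 3508.

3508


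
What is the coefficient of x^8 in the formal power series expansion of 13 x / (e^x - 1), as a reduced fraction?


The exponential generating function for Bernoulli numbers is
x / (e^x - 1) = sum_{k>=0} B_k x^k / k!.
So the coefficient of x^8 in 13 x / (e^x - 1) is 13 B_8 / 8!.
Computing: B_8 = -1/30, 8! = 40320, giving
13 * -1/30 / 40320 = -13/1209600.

-13/1209600


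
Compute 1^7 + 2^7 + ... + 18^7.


This power sum has a closed form given by Faulhaber's formula
sum_{k=1}^{m} k^p = (1 / (p + 1)) * sum_{j=0}^{p} C(p + 1, j) B_j m^(p + 1 - j),
but for small m direct computation is fastest:
1 + 128 + 2187 + 16384 + 78125 + 279936 + 823543 + 2097152 + 4782969 + 10000000 + 19487171 + 35831808 + 62748517 + 105413504 + 170859375 + 268435456 + 410338673 + 612220032 = 1703414961.

1703414961


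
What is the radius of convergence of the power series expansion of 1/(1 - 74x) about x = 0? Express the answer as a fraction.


Expanding 1/(1 - 74x) = sum_{k>=0} 74^k x^k, the series converges when |74x| < 1, i.e., |x| < 1/74.
So the radius of convergence is 1/74 = 1/74.

1/74


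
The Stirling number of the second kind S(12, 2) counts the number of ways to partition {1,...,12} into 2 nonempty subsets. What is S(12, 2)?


Using the explicit formula S(n,k) = (1/k!) sum_{j=0}^{k} (-1)^(k-j) C(k,j) j^n:
S(12, 2) = 2047
Equivalently, S(n,k) is n! times the coefficient of x^n in the EGF (e^x - 1)^k / k!.

2047


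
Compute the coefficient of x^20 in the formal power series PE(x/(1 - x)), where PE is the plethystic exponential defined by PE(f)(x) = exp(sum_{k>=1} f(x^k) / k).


For f(x) = x/(1 - x) we have
sum_{k>=1} f(x^k) / k = sum_{k>=1} (1/k) * x^k / (1 - x^k) = sum_{k, m >= 1} x^(k m) / k,
which after exponentiating simplifies to
PE(x/(1 - x)) = prod_{k>=1} 1 / (1 - x^k).
This is the generating function for the partition function p(n), so the coefficient of x^20 is p(20).
Computing p(20) by dynamic programming over parts 1, 2, ..., 20: p(20) = 627.

627


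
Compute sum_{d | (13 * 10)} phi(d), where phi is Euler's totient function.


First, 13 * 10 = 130. One classical identity is sum_{d | n} phi(d) = n (each k in [1, n] has a unique gcd with n, and among the k's with gcd(k, n) = n/d there are phi(d) of them). So the sum equals 130. We also verify directly:
Divisors of 130: 1, 2, 5, 10, 13, 26, 65, 130.
phi values: 1, 1, 4, 4, 12, 12, 48, 48.
Sum = 130.

130


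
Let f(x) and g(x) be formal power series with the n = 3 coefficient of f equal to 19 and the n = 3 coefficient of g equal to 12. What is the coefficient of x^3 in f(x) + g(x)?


Addition of formal power series is termwise.
The coefficient of x^3 in f + g = 19 + 12
= 31

31


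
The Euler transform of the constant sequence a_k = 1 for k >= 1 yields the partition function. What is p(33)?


The Euler transform converts the sequence a_k = 1 into the number of integer partitions.
Using the recurrence or dynamic programming:
p(33) = 10143

10143


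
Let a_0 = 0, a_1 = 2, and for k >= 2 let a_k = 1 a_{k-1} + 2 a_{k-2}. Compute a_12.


Iterating the recurrence forward:
a_0 = 0
a_1 = 2
a_2 = 1*2 + 2*0 = 2
a_3 = 1*2 + 2*2 = 6
a_4 = 1*6 + 2*2 = 10
a_5 = 1*10 + 2*6 = 22
a_6 = 1*22 + 2*10 = 42
a_7 = 1*42 + 2*22 = 86
a_8 = 1*86 + 2*42 = 170
a_9 = 1*170 + 2*86 = 342
a_10 = 1*342 + 2*170 = 682
a_11 = 1*682 + 2*342 = 1366
a_12 = 1*1366 + 2*682 = 2730
So a_12 = 2730.

2730


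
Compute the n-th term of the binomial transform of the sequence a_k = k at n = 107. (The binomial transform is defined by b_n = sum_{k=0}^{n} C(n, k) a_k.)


With a_k = k, b_n = sum_{k=0}^{n} C(n, k) k. Using k * C(n, k) = n * C(n-1, k-1) gives b_n = n * sum_{k>=1} C(n-1, k-1) = n * 2^(n-1).
For n = 107: 107 * 2^106 = 107 * 81129638414606681695789005144064 = 8680871310362914941449423550414848.

8680871310362914941449423550414848


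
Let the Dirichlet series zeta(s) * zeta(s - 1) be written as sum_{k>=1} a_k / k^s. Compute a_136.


Convolution gives a_k = sum_{d | k} d * 1 = sum_{d | k} d = sigma(k), the sum of positive divisors of k.
For k = 136, the divisors are 1, 2, 4, 8, 17, 34, 68, 136, so
sigma(136) = 1 + 2 + 4 + 8 + 17 + 34 + 68 + 136 = 270.

270


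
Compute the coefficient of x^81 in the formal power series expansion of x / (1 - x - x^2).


Let f(x) = sum_{k>=0} a_k x^k. Multiplying f(x) * (1 - x - x^2) = x and matching coefficients gives a_0 = 0, a_1 = 1, and a_k = a_{k-1} + a_{k-2} for k >= 2. These are the Fibonacci numbers F_k.
Iterating from F_0 = 0, F_1 = 1:
F_0=0, F_1=1, F_2=1, F_3=2, F_4=3, F_5=5, F_6=8, F_7=13, F_8=21, F_9=34, ...
F_81 = 37889062373143906.

37889062373143906


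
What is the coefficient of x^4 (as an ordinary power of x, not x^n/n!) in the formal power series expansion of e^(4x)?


The exponential series is e^y = sum_{k>=0} y^k / k!. Substituting y = 4x gives
e^(4x) = sum_{k>=0} 4^k x^k / k!.
So the coefficient of x^n is a^n/n! with a = 4, n = 4:
4^4 / 4! = 256/24 = 32/3

32/3


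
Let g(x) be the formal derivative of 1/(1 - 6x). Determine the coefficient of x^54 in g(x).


Differentiate termwise: d/dx sum_{k>=0} 6^k x^k = sum_{k>=1} k 6^k x^(k-1) = sum_{j>=0} (j+1) 6^(j+1) x^j.
Equivalently, d/dx [1/(1 - 6x)] = 6/(1 - 6x)^2.
For j = 54: 55 * 6^55 = 55 * 6285195213566005335561053533150026217291776 = 345685736746130293455857944323251441951047680.

345685736746130293455857944323251441951047680


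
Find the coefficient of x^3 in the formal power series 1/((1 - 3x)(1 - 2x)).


By partial fractions or Cauchy convolution:
The coefficient equals sum_{k=0}^{3} 3^k * 2^(3-k).
= 65

65


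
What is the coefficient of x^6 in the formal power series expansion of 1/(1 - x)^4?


The expansion 1/(1 - x)^r = sum_{k>=0} C(k + r - 1, r - 1) x^k follows from the multiset / negative-binomial theorem (or from repeated differentiation of the geometric series).
For r = 4 and k = 6:
C(9, 3) = 362880 / (6 * 720) = 84.

84


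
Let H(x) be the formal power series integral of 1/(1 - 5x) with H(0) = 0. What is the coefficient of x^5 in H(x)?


1/(1 - 5x) = sum_{k>=0} 5^k x^k. Integrating termwise with H(0) = 0:
H(x) = sum_{k>=0} 5^k x^(k+1) / (k+1) = sum_{m>=1} 5^(m-1) x^m / m.
For m = 5: 5^4/5 = 625/5 = 125.

125


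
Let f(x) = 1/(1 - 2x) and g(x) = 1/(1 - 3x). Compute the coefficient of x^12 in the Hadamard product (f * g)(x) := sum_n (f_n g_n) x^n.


f has coefficients f_k = 2^k and g has coefficients g_k = 3^k, so the Hadamard product has coefficient (f*g)_k = 2^k * 3^k = 6^k.
For k = 12: 6^12 = 2176782336.

2176782336


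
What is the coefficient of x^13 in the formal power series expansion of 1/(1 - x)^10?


The negative binomial / multiset identity is
1/(1 - x)^r = sum_{k>=0} C(k + r - 1, r - 1) x^k.
Here r = 10 and k = 13, so the coefficient is
C(13 + 9, 9) = C(22, 9)
= 497420

497420


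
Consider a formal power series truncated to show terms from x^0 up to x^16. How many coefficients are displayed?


From x^0 to x^16 inclusive, the count is 16 - 0 + 1 = 17.

17


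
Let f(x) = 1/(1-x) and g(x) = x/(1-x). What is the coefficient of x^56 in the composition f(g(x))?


First simplify the composition: f(g(x)) = 1/(1 - x/(1-x)) = (1-x)/((1-x) - x) = (1-x)/(1-2x).
Now extract the coefficient. Write (1-x)/(1-2x) = 1/(1-2x) - x/(1-2x).
The coefficient of x^n in 1/(1-2x) is 2^n, and in x/(1-2x) is 2^(n-1) (for n >= 1).
So the coefficient of x^56 is 2^56 - 2^55 = 72057594037927936 - 36028797018963968 = 36028797018963968.

36028797018963968


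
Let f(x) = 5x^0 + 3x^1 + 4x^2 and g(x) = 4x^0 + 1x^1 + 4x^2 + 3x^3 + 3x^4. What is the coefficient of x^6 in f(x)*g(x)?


Cauchy product at x^6:
4*3
= 12

12


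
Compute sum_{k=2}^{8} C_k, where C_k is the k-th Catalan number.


C_2 through C_8: 2, 5, 14, 42, 132, 429, 1430
Sum = 2 + 5 + 14 + 42 + 132 + 429 + 1430
= 2054

2054


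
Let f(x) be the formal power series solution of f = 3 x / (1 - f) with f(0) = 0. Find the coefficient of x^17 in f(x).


Apply Lagrange inversion: f = 3 x * phi(f) with phi(t) = 1/(1 - t), so
[x^n] f = 3^n * (1/n) [t^(n-1)] phi(t)^n = 3^n * (1/n) [t^(n-1)] (1 - t)^(-n) = 3^n * (1/n) C(2n - 2, n - 1) = 3^n * C_{n-1}.
For n = 17: C_16 = C(32, 16) / 17 = 601080390/17 = 35357670.
With the 3^17 = 129140163 factor, the coefficient is 129140163 * 35357670 = 4566095267100210.

4566095267100210


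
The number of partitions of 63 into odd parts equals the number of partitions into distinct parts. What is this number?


Computing partitions of 63 into odd parts (1, 3, 5, ...):
Using the generating function prod_{k>=0} 1/(1-x^(2k+1)),
the count is 14848

14848


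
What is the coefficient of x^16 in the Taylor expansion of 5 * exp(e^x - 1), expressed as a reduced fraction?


exp(e^x - 1) = sum_{k>=0} Bell_k x^k / k!, where Bell_k is the k-th Bell number.
So the coefficient of x^16 is 5 * Bell_16 / 16!.
Computing: Bell_16 = 10480142147 and 16! = 20922789888000, giving
5 * 10480142147/20922789888000 = 10480142147/4184557977600.

10480142147/4184557977600


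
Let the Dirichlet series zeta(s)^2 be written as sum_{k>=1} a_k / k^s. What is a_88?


The Dirichlet convolution of the constant function 1 with itself gives (1 * 1)(k) = sum_{d | k} 1 = d(k), the number of positive divisors of k.
Since zeta(s) = sum_{k>=1} 1/k^s, we have zeta(s)^2 = sum_{k>=1} d(k)/k^s, so a_k = d(k).
For k = 88: the divisors are 1, 2, 4, 8, 11, 22, 44, 88.
Count = 8.

8


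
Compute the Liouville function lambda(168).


The Liouville function is lambda(k) = (-1)^Omega(k), where Omega(k) counts the prime factors of k with multiplicity.
Factoring: 168 = 2 * 2 * 2 * 3 * 7, so Omega(168) = 5.
lambda(168) = (-1)^5 = -1.

-1


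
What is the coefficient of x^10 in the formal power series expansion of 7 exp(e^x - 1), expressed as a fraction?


exp(e^x - 1) is the exponential generating function for the Bell numbers Bell_k: exp(e^x - 1) = sum_{k>=0} Bell_k x^k / k!.
So the coefficient of x^10 in 7 exp(e^x - 1) is 7 Bell_10 / 10!.
Computing: Bell_10 = 115975 and 10! = 3628800, giving
7 * 115975/3628800 = 4639/20736.

4639/20736


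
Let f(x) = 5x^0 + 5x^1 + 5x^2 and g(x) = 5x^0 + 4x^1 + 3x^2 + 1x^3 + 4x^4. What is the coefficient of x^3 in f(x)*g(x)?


Cauchy product at x^3:
5*1 + 5*3 + 5*4
= 40

40


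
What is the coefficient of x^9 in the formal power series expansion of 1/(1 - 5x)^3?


The general identity 1/(1 - c x)^r = sum_{k>=0} c^k C(k + r - 1, r - 1) x^k follows by substituting y = c x into 1/(1 - y)^r = sum_{k>=0} C(k + r - 1, r - 1) y^k.
For c = 5, r = 3, k = 9:
5^9 * C(11, 2) = 1953125 * 55 = 107421875.

107421875


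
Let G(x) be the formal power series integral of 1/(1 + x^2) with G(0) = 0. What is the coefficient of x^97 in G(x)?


1/(1 + x^2) = sum_{j>=0} (-1)^j x^(2j). Integrating termwise with G(0) = 0:
G(x) = sum_{j>=0} (-1)^j x^(2j+1) / (2j+1) = arctan(x).
Only odd powers are nonzero. For x^97 write 97 = 2*48 + 1, giving
(-1)^48 / 97 = 1/97 = 1/97.

1/97


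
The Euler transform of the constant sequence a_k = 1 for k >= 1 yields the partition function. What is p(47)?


The Euler transform converts the sequence a_k = 1 into the number of integer partitions.
Using the recurrence or dynamic programming:
p(47) = 124754

124754


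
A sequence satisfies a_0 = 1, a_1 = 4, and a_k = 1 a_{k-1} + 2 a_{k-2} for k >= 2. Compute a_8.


The characteristic equation is t^2 - 1 t - 2 = 0, with roots r_1 = 2 and r_2 = -1 (so c_1 = r_1 + r_2, c_2 = -r_1 r_2 as required).
One can use the closed form a_n = A r_1^n + B r_2^n, but direct iteration is more reliable:
a_0 = 1, a_1 = 4, a_2 = 6, a_3 = 14, a_4 = 26, a_5 = 54, a_6 = 106, a_7 = 214, a_8 = 426.
So a_8 = 426.

426


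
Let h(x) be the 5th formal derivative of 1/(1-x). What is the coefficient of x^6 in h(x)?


Differentiating 5 times: d^5/dx^5 [1/(1-x)] = 5!/(1-x)^6.
The expansion 1/(1-x)^6 = sum_{k>=0} C(k+5, 5) x^k, so the coefficient of x^n in 5!/(1-x)^6 is 5! * C(n+5, 5).
For n = 6: 120 * C(11, 5) = 120 * 462 = 55440

55440


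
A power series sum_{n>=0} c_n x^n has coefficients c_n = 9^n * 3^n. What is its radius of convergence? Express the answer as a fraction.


By the root test (Cauchy-Hadamard), the radius is R = 1 / limsup_n |c_n|^(1/n).
Here |c_n|^(1/n) = (9^n * 3^n)^(1/n) = 9 * 3 = 27 for all n.
So R = 1/27 = 1/27.

1/27


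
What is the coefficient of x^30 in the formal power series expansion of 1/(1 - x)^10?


The negative binomial / multiset identity is
1/(1 - x)^r = sum_{k>=0} C(k + r - 1, r - 1) x^k.
Here r = 10 and k = 30, so the coefficient is
C(30 + 9, 9) = C(39, 9)
= 211915132

211915132


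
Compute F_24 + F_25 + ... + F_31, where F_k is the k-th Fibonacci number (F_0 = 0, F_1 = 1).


Use the identity sum_{k=0}^{N} F_k = F_{N+2} - 1 (which follows from F_{k+2} - F_{k+1} = F_k). Then
sum_{k=24}^{31} F_k = (F_{33} - 1) - (F_{25} - 1) = F_{33} - F_{25}.
Computing: F_{33} = 3524578, F_{25} = 75025, so
Sum = 3524578 - 75025 = 3449553.

3449553


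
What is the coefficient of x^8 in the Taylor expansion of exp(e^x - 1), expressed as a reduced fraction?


exp(e^x - 1) = sum_{k>=0} Bell_k x^k / k!, where Bell_k is the k-th Bell number.
So the coefficient of x^8 is Bell_8 / 8!.
Computing: Bell_8 = 4140 and 8! = 40320, giving
4140/40320 = 23/224.

23/224


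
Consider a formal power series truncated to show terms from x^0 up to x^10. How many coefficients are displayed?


From x^0 to x^10 inclusive, the count is 10 - 0 + 1 = 11.

11


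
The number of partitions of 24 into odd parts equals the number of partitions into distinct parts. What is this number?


Computing partitions of 24 into odd parts (1, 3, 5, ...):
Using the generating function prod_{k>=0} 1/(1-x^(2k+1)),
the count is 122

122


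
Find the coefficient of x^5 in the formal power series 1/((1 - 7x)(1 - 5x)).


By partial fractions or Cauchy convolution:
The coefficient equals sum_{k=0}^{5} 7^k * 5^(5-k).
= 51012

51012


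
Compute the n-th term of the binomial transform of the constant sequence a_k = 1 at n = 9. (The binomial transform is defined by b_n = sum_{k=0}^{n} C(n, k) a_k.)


With a_k = 1 for all k, b_n = sum_{k=0}^{n} C(n, k) = 2^n by the binomial theorem.
For n = 9: 2^9 = 512.

512


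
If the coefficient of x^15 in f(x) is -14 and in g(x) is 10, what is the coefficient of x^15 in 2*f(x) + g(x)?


Scalar multiplication scales coefficients: 2 * -14 = -28.
Then add the g coefficient: -28 + 10
= -18

-18


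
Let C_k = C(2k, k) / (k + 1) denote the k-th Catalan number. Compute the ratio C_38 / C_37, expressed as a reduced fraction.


Using C_k = (2k)! / (k! (k+1)!), the ratio C_{k+1}/C_k simplifies to
C_{k+1}/C_k = [(2k+2)! / ((k+1)! (k+2)!)] * [k! (k+1)! / (2k)!]
 = (2k+2)(2k+1) / ((k+1)(k+2)) = 2(2k+1) / (k+2).
For k = 37: 2(2*37 + 1) / (37 + 2) = 150/39 = 50/13.

50/13


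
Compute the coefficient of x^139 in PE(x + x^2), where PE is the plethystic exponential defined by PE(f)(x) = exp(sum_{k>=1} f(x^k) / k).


With f(x) = x + x^2, the exponent is sum_{k>=1} (x^k + x^(2k)) / k = -ln(1 - x) - ln(1 - x^2). Exponentiating:
PE(x + x^2) = 1 / ((1 - x)(1 - x^2)).
This is the generating function for partitions of n into parts of size 1 or 2. The number of 2's can be any j in 0..69, and the rest are 1's, so
[x^139] = floor(139/2) + 1 = 70.

70


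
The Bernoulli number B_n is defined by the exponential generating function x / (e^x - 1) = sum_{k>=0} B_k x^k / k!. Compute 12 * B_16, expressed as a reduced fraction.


Bernoulli numbers can also be computed recursively via B_0 = 1 and sum_{j=0}^{m} C(m+1, j) B_j = 0 for m >= 1. Odd-index Bernoulli numbers vanish for k >= 3.
Computing B_16 = -3617/510, so 12 * B_16 = 12 * -3617/510 = -7234/85.

-7234/85


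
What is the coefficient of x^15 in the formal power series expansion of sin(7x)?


The Maclaurin series is sin(t) = sum_{k>=0} (-1)^k t^(2k+1) / (2k+1)!, so substituting t = 7x, only odd powers of x are nonzero, with coefficient of x^(2k+1) equal to (-1)^k 7^(2k+1) / (2k+1)!.
Write 15 = 2*7 + 1, giving the coefficient (-1)^7 * 7^15 / 15! = -4747561509943/1307674368000 = -96889010407/26687232000.

-96889010407/26687232000


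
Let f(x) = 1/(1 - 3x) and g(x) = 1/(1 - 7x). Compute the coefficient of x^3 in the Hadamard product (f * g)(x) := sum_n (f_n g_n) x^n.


f has coefficients f_k = 3^k and g has coefficients g_k = 7^k, so the Hadamard product has coefficient (f*g)_k = 3^k * 7^k = 21^k.
For k = 3: 21^3 = 9261.

9261


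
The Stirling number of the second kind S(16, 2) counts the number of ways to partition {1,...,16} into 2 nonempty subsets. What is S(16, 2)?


Using the explicit formula S(n,k) = (1/k!) sum_{j=0}^{k} (-1)^(k-j) C(k,j) j^n:
S(16, 2) = 32767
Equivalently, S(n,k) is n! times the coefficient of x^n in the EGF (e^x - 1)^k / k!.

32767


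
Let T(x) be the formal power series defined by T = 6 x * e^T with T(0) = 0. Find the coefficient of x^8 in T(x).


Apply the Lagrange inversion formula: if T = 6 x * phi(T) with phi(t) = e^t, then
[x^n] T = 6^n * (1/n) [t^(n-1)] phi(t)^n = 6^n * (1/n) [t^(n-1)] e^(n t) = 6^n * (1/n) * n^(n-1) / (n-1)! = 6^n * n^(n-1) / n!.
When c = 1 this is the Cayley count of rooted labeled trees on n vertices, divided by n!.
For n = 8: 6^8 * 8^7 / 8! = 1679616 * 2097152/40320 = 3057647616/35.

3057647616/35


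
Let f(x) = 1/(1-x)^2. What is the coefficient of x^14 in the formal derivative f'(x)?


Differentiate: d/dx [ 1/(1-x)^r ] = r / (1-x)^(r+1).
Here r = 2, so f'(x) = 2 / (1-x)^3.
The expansion of 1/(1-x)^(r+1) has coefficient of x^n equal to C(n+r, r).
So the coefficient of x^14 in f'(x) is
2 * C(16, 2) = 2 * 120 = 240

240


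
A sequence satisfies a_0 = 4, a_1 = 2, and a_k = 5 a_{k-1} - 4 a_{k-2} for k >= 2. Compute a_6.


The characteristic equation is t^2 - 5 t + 4 = 0, with roots r_1 = 4 and r_2 = 1 (so c_1 = r_1 + r_2, c_2 = -r_1 r_2 as required).
One can use the closed form a_n = A r_1^n + B r_2^n, but direct iteration is more reliable:
a_0 = 4, a_1 = 2, a_2 = -6, a_3 = -38, a_4 = -166, a_5 = -678, a_6 = -2726.
So a_6 = -2726.

-2726


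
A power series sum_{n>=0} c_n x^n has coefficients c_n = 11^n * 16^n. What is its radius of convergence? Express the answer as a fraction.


By the root test (Cauchy-Hadamard), the radius is R = 1 / limsup_n |c_n|^(1/n).
Here |c_n|^(1/n) = (11^n * 16^n)^(1/n) = 11 * 16 = 176 for all n.
So R = 1/176 = 1/176.

1/176


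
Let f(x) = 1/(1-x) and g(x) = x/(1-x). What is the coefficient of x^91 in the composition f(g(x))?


First simplify the composition: f(g(x)) = 1/(1 - x/(1-x)) = (1-x)/((1-x) - x) = (1-x)/(1-2x).
Now extract the coefficient. Write (1-x)/(1-2x) = 1/(1-2x) - x/(1-2x).
The coefficient of x^n in 1/(1-2x) is 2^n, and in x/(1-2x) is 2^(n-1) (for n >= 1).
So the coefficient of x^91 is 2^91 - 2^90 = 2475880078570760549798248448 - 1237940039285380274899124224 = 1237940039285380274899124224.

1237940039285380274899124224


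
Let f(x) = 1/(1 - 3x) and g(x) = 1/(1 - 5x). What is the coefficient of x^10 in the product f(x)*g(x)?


The coefficient of x^n in f*g is the Cauchy product: sum_{k=0}^{n} a^k * b^(n-k).
With a=3, b=5, n=10:
sum_{k=0}^{10} 3^k * 5^(10-k)
= 24325489

24325489


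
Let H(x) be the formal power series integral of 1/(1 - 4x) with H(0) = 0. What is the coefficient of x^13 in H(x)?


1/(1 - 4x) = sum_{k>=0} 4^k x^k. Integrating termwise with H(0) = 0:
H(x) = sum_{k>=0} 4^k x^(k+1) / (k+1) = sum_{m>=1} 4^(m-1) x^m / m.
For m = 13: 4^12/13 = 16777216/13 = 16777216/13.

16777216/13


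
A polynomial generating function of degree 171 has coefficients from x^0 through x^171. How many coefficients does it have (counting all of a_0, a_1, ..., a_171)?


A polynomial of degree 171 takes the form a_0 + a_1 x + ... + a_171 x^171.
The number of coefficients is 171 + 1 = 172.

172


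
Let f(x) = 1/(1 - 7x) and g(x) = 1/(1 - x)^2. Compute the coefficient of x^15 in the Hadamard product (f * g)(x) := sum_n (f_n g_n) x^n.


f has coefficients f_k = 7^k. For g = 1/(1 - x)^2 the coefficient is g_k = C(k + 1, 1) = k + 1. The Hadamard coefficient is (f * g)_k = 7^k * (k + 1).
For k = 15: 7^15 * 16 = 4747561509943 * 16 = 75960984159088.

75960984159088


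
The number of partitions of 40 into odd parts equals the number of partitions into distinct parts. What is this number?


Computing partitions of 40 into odd parts (1, 3, 5, ...):
Using the generating function prod_{k>=0} 1/(1-x^(2k+1)),
the count is 1113

1113


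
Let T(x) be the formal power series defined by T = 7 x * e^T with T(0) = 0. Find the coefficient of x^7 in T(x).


Apply the Lagrange inversion formula: if T = 7 x * phi(T) with phi(t) = e^t, then
[x^n] T = 7^n * (1/n) [t^(n-1)] phi(t)^n = 7^n * (1/n) [t^(n-1)] e^(n t) = 7^n * (1/n) * n^(n-1) / (n-1)! = 7^n * n^(n-1) / n!.
When c = 1 this is the Cayley count of rooted labeled trees on n vertices, divided by n!.
For n = 7: 7^7 * 7^6 / 7! = 823543 * 117649/5040 = 13841287201/720.

13841287201/720


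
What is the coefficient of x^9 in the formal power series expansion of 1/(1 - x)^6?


The negative binomial / multiset identity is
1/(1 - x)^r = sum_{k>=0} C(k + r - 1, r - 1) x^k.
Here r = 6 and k = 9, so the coefficient is
C(9 + 5, 5) = C(14, 5)
= 2002

2002


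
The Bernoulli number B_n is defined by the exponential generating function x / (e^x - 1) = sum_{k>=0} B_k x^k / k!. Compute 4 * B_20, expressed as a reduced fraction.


Bernoulli numbers can also be computed recursively via B_0 = 1 and sum_{j=0}^{m} C(m+1, j) B_j = 0 for m >= 1. Odd-index Bernoulli numbers vanish for k >= 3.
Computing B_20 = -174611/330, so 4 * B_20 = 4 * -174611/330 = -349222/165.

-349222/165


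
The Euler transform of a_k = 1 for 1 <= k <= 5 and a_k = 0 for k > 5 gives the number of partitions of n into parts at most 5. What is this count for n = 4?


Partitions of 4 into parts at most 5:
Using generating function (1-x)^(-1)(1-x^2)^(-1)...(1-x^5)^(-1),
the coefficient of x^4 = 5

5


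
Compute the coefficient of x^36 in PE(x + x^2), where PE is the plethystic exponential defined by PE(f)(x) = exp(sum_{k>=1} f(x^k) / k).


With f(x) = x + x^2, the exponent is sum_{k>=1} (x^k + x^(2k)) / k = -ln(1 - x) - ln(1 - x^2). Exponentiating:
PE(x + x^2) = 1 / ((1 - x)(1 - x^2)).
This is the generating function for partitions of n into parts of size 1 or 2. The number of 2's can be any j in 0..18, and the rest are 1's, so
[x^36] = floor(36/2) + 1 = 19.

19


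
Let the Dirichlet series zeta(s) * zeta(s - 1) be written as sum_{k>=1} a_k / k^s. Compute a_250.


Convolution gives a_k = sum_{d | k} d * 1 = sum_{d | k} d = sigma(k), the sum of positive divisors of k.
For k = 250, the divisors are 1, 2, 5, 10, 25, 50, 125, 250, so
sigma(250) = 1 + 2 + 5 + 10 + 25 + 50 + 125 + 250 = 468.

468


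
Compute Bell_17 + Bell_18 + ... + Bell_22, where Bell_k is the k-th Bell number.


Recall Bell_k counts set partitions of a k-set (with Bell_0 = 1 by convention).
Bell_17 through Bell_22: 82864869804, 682076806159, 5832742205057, 51724158235372, 474869816156751, 4506715738447323
Sum = 82864869804 + 682076806159 + 5832742205057 + 51724158235372 + 474869816156751 + 4506715738447323 = 5039907396720466.

5039907396720466


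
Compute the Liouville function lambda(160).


The Liouville function is lambda(k) = (-1)^Omega(k), where Omega(k) counts the prime factors of k with multiplicity.
Factoring: 160 = 2 * 2 * 2 * 2 * 2 * 5, so Omega(160) = 6.
lambda(160) = (-1)^6 = 1.

1


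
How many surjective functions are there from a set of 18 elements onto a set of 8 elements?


By inclusion-exclusion on which target elements are missed, the number of surjections from an n-set onto a k-set is
surj(n, k) = sum_{j=0}^{k} (-1)^j C(k, j) (k - j)^n.
Equivalently surj(n, k) = k! * S(n, k), where S(n, k) is the Stirling number of the second kind.
For n = 18, k = 8:
S(18, 8) = 189036065010, so
surj = 8! * 189036065010 = 40320 * 189036065010 = 7621934141203200.

7621934141203200


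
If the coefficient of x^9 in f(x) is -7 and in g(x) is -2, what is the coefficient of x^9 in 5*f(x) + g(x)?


Scalar multiplication scales coefficients: 5 * -7 = -35.
Then add the g coefficient: -35 + -2
= -37

-37


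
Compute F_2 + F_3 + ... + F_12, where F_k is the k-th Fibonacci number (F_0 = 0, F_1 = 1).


Use the identity sum_{k=0}^{N} F_k = F_{N+2} - 1 (which follows from F_{k+2} - F_{k+1} = F_k). Then
sum_{k=2}^{12} F_k = (F_{14} - 1) - (F_{3} - 1) = F_{14} - F_{3}.
Computing: F_{14} = 377, F_{3} = 2, so
Sum = 377 - 2 = 375.

375


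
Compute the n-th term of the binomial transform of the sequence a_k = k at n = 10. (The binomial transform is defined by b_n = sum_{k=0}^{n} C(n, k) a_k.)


With a_k = k, b_n = sum_{k=0}^{n} C(n, k) k. Using k * C(n, k) = n * C(n-1, k-1) gives b_n = n * sum_{k>=1} C(n-1, k-1) = n * 2^(n-1).
For n = 10: 10 * 2^9 = 10 * 512 = 5120.

5120


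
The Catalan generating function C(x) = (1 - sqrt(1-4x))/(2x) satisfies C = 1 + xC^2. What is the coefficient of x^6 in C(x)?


Substituting x -> x scales the n-th coefficient by 1, so [x^6] C(x) = C_6.
C_6 = C(2*6, 6)/(7) = 924/7 = 132.
= 132.

132


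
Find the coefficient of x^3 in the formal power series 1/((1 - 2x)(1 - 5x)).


By partial fractions or Cauchy convolution:
The coefficient equals sum_{k=0}^{3} 2^k * 5^(3-k).
= 203

203


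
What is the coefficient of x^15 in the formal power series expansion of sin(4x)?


The Maclaurin series is sin(t) = sum_{k>=0} (-1)^k t^(2k+1) / (2k+1)!, so substituting t = 4x, only odd powers of x are nonzero, with coefficient of x^(2k+1) equal to (-1)^k 4^(2k+1) / (2k+1)!.
Write 15 = 2*7 + 1, giving the coefficient (-1)^7 * 4^15 / 15! = -1073741824/1307674368000 = -524288/638512875.

-524288/638512875


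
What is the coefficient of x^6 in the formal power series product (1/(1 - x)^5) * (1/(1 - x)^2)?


Combine the factors: (1/(1 - x)^5) * (1/(1 - x)^2) = 1/(1 - x)^7.
Then use 1/(1 - x)^r = sum_{k>=0} C(k + r - 1, r - 1) x^k with r = 7 and k = 6:
C(12, 6) = 924.

924


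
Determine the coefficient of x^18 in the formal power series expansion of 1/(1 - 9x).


The geometric series identity gives 1/(1 - c x) = sum_{k>=0} c^k x^k, so the coefficient of x^k is c^k.
Here c = 9 and k = 18.
Computing: 9^18 = 150094635296999121

150094635296999121


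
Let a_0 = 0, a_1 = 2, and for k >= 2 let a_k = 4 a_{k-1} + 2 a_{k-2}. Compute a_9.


Iterating the recurrence forward:
a_0 = 0
a_1 = 2
a_2 = 4*2 + 2*0 = 8
a_3 = 4*8 + 2*2 = 36
a_4 = 4*36 + 2*8 = 160
a_5 = 4*160 + 2*36 = 712
a_6 = 4*712 + 2*160 = 3168
a_7 = 4*3168 + 2*712 = 14096
a_8 = 4*14096 + 2*3168 = 62720
a_9 = 4*62720 + 2*14096 = 279072
So a_9 = 279072.

279072


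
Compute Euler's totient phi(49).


phi(n) counts integers in [1, n] coprime to n. Using the multiplicative formula phi(n) = n * prod_{p | n} (1 - 1/p):
49 = 7^2, so
phi(49) = 49 * (1 - 1/7) = 42.

42


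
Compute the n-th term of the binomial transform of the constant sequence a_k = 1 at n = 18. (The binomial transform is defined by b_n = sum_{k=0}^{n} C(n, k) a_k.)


With a_k = 1 for all k, b_n = sum_{k=0}^{n} C(n, k) = 2^n by the binomial theorem.
For n = 18: 2^18 = 262144.

262144


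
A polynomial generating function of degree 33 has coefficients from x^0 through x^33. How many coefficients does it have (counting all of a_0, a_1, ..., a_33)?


A polynomial of degree 33 takes the form a_0 + a_1 x + ... + a_33 x^33.
The number of coefficients is 33 + 1 = 34.

34


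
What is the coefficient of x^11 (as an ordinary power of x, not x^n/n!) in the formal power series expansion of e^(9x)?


The exponential series is e^y = sum_{k>=0} y^k / k!. Substituting y = 9x gives
e^(9x) = sum_{k>=0} 9^k x^k / k!.
So the coefficient of x^n is a^n/n! with a = 9, n = 11:
9^11 / 11! = 31381059609/39916800 = 387420489/492800

387420489/492800


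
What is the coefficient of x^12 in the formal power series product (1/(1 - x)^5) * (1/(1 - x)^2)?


Combine the factors: (1/(1 - x)^5) * (1/(1 - x)^2) = 1/(1 - x)^7.
Then use 1/(1 - x)^r = sum_{k>=0} C(k + r - 1, r - 1) x^k with r = 7 and k = 12:
C(18, 6) = 18564.

18564


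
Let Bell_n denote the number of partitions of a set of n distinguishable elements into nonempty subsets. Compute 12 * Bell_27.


Bell_27 can be computed from the Bell triangle or from Dobinski's identity Bell_n = (1/e) * sum_{k>=0} k^n / k!.
Computing Bell_27 = 545717047936059989389.
Then 12 * 545717047936059989389 = 6548604575232719872668.

6548604575232719872668


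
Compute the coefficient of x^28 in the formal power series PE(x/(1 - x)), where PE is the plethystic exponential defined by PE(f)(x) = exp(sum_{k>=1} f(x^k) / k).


For f(x) = x/(1 - x) we have
sum_{k>=1} f(x^k) / k = sum_{k>=1} (1/k) * x^k / (1 - x^k) = sum_{k, m >= 1} x^(k m) / k,
which after exponentiating simplifies to
PE(x/(1 - x)) = prod_{k>=1} 1 / (1 - x^k).
This is the generating function for the partition function p(n), so the coefficient of x^28 is p(28).
Computing p(28) by dynamic programming over parts 1, 2, ..., 28: p(28) = 3718.

3718


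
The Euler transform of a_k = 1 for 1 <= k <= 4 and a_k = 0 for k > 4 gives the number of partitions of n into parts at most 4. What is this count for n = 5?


Partitions of 5 into parts at most 4:
Using generating function (1-x)^(-1)(1-x^2)^(-1)...(1-x^4)^(-1),
the coefficient of x^5 = 6

6


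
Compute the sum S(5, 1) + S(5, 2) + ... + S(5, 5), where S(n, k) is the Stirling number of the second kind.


By definition, S(n, k) counts partitions of an n-set into exactly k nonempty blocks.
Computing row n = 5 for k = 1..5:
S(5, k): 1, 15, 25, 10, 1
Sum = 52. (This equals Bell_5 since the sum runs over all k.)

52


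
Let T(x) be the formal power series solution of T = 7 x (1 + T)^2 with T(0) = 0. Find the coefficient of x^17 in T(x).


Apply the Lagrange inversion formula: if T = 7 x * phi(T) with phi(t) = (1 + t)^2, then [x^n] T = 7^n * (1/n) [t^(n-1)] phi(t)^n = 7^n * (1/n) [t^(n-1)] (1 + t)^(2n) = 7^n * (1/n) C(2n, n-1).
Using the identity C(2n, n-1) = C(2n, n) * n / (n+1), the unscaled factor equals C(2n, n) / (n+1) = C_n, the n-th Catalan number.
For n = 17: C_17 = C(34, 17) / 18 = 2333606220/18 = 129644790.
With the 7^17 = 232630513987207 factor, the coefficient is 232630513987207 * 129644790 = 30159334133463514201530.

30159334133463514201530


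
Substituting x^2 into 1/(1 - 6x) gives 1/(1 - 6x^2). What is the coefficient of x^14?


The coefficient of x^(2m) in 1/(1 - 6x^2) is 6^m.
With n = 14 = 2*7, the coefficient is 6^7 = 279936.

279936


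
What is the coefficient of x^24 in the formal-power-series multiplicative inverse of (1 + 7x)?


The inverse is 1/(1 + 7x). Apply the geometric identity 1/(1 - y) = sum_{k>=0} y^k with y = -7x:
1/(1 + 7x) = sum_{k>=0} (-7)^k x^k.
So the coefficient of x^24 is (-7)^24 = 191581231380566414401.

191581231380566414401


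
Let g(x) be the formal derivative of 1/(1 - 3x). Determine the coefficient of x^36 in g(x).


Differentiate termwise: d/dx sum_{k>=0} 3^k x^k = sum_{k>=1} k 3^k x^(k-1) = sum_{j>=0} (j+1) 3^(j+1) x^j.
Equivalently, d/dx [1/(1 - 3x)] = 3/(1 - 3x)^2.
For j = 36: 37 * 3^37 = 37 * 450283905890997363 = 16660504517966902431.

16660504517966902431


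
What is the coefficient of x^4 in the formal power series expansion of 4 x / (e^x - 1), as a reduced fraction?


The exponential generating function for Bernoulli numbers is
x / (e^x - 1) = sum_{k>=0} B_k x^k / k!.
So the coefficient of x^4 in 4 x / (e^x - 1) is 4 B_4 / 4!.
Computing: B_4 = -1/30, 4! = 24, giving
4 * -1/30 / 24 = -1/180.

-1/180


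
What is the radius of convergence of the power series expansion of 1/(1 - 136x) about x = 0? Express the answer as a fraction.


Expanding 1/(1 - 136x) = sum_{k>=0} 136^k x^k, the series converges when |136x| < 1, i.e., |x| < 1/136.
So the radius of convergence is 1/136 = 1/136.

1/136


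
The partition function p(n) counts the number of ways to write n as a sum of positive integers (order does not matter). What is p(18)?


Using the generating function prod_{k>=1} 1/(1-x^k), we compute p(18).
By dynamic programming over parts 1 through 18:
p(18) = 385

385


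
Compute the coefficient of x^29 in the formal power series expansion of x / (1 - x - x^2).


Let f(x) = sum_{k>=0} a_k x^k. Multiplying f(x) * (1 - x - x^2) = x and matching coefficients gives a_0 = 0, a_1 = 1, and a_k = a_{k-1} + a_{k-2} for k >= 2. These are the Fibonacci numbers F_k.
Iterating from F_0 = 0, F_1 = 1:
F_0=0, F_1=1, F_2=1, F_3=2, F_4=3, F_5=5, F_6=8, F_7=13, F_8=21, F_9=34, ...
F_29 = 514229.

514229


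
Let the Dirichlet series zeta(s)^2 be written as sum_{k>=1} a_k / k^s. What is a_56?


The Dirichlet convolution of the constant function 1 with itself gives (1 * 1)(k) = sum_{d | k} 1 = d(k), the number of positive divisors of k.
Since zeta(s) = sum_{k>=1} 1/k^s, we have zeta(s)^2 = sum_{k>=1} d(k)/k^s, so a_k = d(k).
For k = 56: the divisors are 1, 2, 4, 7, 8, 14, 28, 56.
Count = 8.

8


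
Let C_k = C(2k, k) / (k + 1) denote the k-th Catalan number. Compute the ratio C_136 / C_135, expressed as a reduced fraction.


Using C_k = (2k)! / (k! (k+1)!), the ratio C_{k+1}/C_k simplifies to
C_{k+1}/C_k = [(2k+2)! / ((k+1)! (k+2)!)] * [k! (k+1)! / (2k)!]
 = (2k+2)(2k+1) / ((k+1)(k+2)) = 2(2k+1) / (k+2).
For k = 135: 2(2*135 + 1) / (135 + 2) = 542/137 = 542/137.

542/137


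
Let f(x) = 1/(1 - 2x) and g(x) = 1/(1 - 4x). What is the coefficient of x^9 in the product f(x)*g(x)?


The coefficient of x^n in f*g is the Cauchy product: sum_{k=0}^{n} a^k * b^(n-k).
With a=2, b=4, n=9:
sum_{k=0}^{9} 2^k * 4^(9-k)
= 523776

523776


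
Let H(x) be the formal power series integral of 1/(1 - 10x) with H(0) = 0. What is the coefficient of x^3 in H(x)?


1/(1 - 10x) = sum_{k>=0} 10^k x^k. Integrating termwise with H(0) = 0:
H(x) = sum_{k>=0} 10^k x^(k+1) / (k+1) = sum_{m>=1} 10^(m-1) x^m / m.
For m = 3: 10^2/3 = 100/3 = 100/3.

100/3


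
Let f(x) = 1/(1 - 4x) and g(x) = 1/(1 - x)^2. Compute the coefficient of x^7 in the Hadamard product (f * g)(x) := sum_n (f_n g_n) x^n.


f has coefficients f_k = 4^k. For g = 1/(1 - x)^2 the coefficient is g_k = C(k + 1, 1) = k + 1. The Hadamard coefficient is (f * g)_k = 4^k * (k + 1).
For k = 7: 4^7 * 8 = 16384 * 8 = 131072.

131072
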